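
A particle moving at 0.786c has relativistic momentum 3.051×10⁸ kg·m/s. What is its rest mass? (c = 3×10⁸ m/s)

γ = 1/√(1 - 0.786²) = 1.6175
v = 0.786 × 3×10⁸ = 2.358×10⁸ m/s
m = p/(γv) = 3.051×10⁸/(1.6175 × 2.358×10⁸) = 0.7999 kg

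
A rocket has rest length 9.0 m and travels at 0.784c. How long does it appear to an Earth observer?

Proper length L₀ = 9.0 m
γ = 1/√(1 - 0.784²) = 1.611
L = L₀/γ = 9.0/1.611 = 5.587 m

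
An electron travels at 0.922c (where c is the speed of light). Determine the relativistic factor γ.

v/c = 0.922, so (v/c)² = 0.850084
1 - (v/c)² = 0.149916
γ = 1/√(0.149916) = 2.583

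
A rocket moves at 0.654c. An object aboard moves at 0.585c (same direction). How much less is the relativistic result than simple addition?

Classical: u' + v = 0.585 + 0.654 = 1.239c
Relativistic: u = (0.585 + 0.654)/(1 + 0.38259) = 1.239/1.38259 = 0.8961c
Difference: 1.239 - 0.8961 = 0.3429c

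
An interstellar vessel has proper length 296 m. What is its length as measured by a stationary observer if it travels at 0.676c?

Proper length L₀ = 296 m
γ = 1/√(1 - 0.676²) = 1.357
L = L₀/γ = 296/1.357 = 218.1 m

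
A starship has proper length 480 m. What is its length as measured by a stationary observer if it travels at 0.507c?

Proper length L₀ = 480 m
γ = 1/√(1 - 0.507²) = 1.1602
L = L₀/γ = 480/1.1602 = 413.7 m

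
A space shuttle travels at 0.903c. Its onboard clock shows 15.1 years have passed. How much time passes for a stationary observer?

Proper time Δt₀ = 15.1 years
γ = 1/√(1 - 0.903²) = 2.328
Δt = γΔt₀ = 2.328 × 15.1 = 35.15 years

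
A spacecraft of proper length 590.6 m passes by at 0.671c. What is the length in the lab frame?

Proper length L₀ = 590.6 m
γ = 1/√(1 - 0.671²) = 1.3487
L = L₀/γ = 590.6/1.3487 = 437.9 m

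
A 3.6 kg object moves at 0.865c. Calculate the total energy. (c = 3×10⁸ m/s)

γ = 1/√(1 - 0.865²) = 1.993
mc² = 3.6 × (3×10⁸)² = 3.240×10¹⁷ J
E = γmc² = 1.993 × 3.240×10¹⁷ = 6.457×10¹⁷ J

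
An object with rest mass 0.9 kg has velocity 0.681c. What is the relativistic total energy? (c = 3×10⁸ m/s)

γ = 1/√(1 - 0.681²) = 1.366
mc² = 0.9 × (3×10⁸)² = 8.100×10¹⁶ J
E = γmc² = 1.366 × 8.100×10¹⁶ = 1.106×10¹⁷ J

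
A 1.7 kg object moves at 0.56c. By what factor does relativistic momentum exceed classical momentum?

p_rel = γmv, p_class = mv
Ratio = γ = 1/√(1 - 0.56²) = 1.207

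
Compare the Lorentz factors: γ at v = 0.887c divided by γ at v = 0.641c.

γ₁ = 1/√(1 - 0.887²) = 2.166
γ₂ = 1/√(1 - 0.641²) = 1.303
γ₁/γ₂ = 2.166/1.303 = 1.662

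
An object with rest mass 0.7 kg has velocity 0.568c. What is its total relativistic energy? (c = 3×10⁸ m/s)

γ = 1/√(1 - 0.568²) = 1.215
mc² = 0.7 × (3×10⁸)² = 6.300×10¹⁶ J
E = γmc² = 1.215 × 6.300×10¹⁶ = 7.655×10¹⁶ J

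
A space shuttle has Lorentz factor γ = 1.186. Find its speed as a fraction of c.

From γ = 1/√(1 - v²/c²):
1/γ² = 1/1.186² = 0.71094
v²/c² = 1 - 0.71094 = 0.28906
v/c = √(0.28906) = 0.5376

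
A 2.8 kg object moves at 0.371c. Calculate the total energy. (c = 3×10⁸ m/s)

γ = 1/√(1 - 0.371²) = 1.077
mc² = 2.8 × (3×10⁸)² = 2.520×10¹⁷ J
E = γmc² = 1.077 × 2.520×10¹⁷ = 2.714×10¹⁷ J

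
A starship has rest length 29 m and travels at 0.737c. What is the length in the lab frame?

Proper length L₀ = 29 m
γ = 1/√(1 - 0.737²) = 1.4795
L = L₀/γ = 29/1.4795 = 19.60 m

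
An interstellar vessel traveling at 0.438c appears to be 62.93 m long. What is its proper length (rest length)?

Contracted length L = 62.93 m
γ = 1/√(1 - 0.438²) = 1.1124
L₀ = γL = 1.1124 × 62.93 = 70.00 m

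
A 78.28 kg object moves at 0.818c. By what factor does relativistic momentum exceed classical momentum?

p_rel = γmv, p_class = mv
Ratio = γ = 1/√(1 - 0.818²) = 1.738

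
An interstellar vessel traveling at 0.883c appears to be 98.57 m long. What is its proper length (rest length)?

Contracted length L = 98.57 m
γ = 1/√(1 - 0.883²) = 2.1305
L₀ = γL = 2.1305 × 98.57 = 210.0 m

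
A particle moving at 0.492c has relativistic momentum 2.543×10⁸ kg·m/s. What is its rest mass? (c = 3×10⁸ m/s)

γ = 1/√(1 - 0.492²) = 1.1486
v = 0.492 × 3×10⁸ = 1.476×10⁸ m/s
m = p/(γv) = 2.543×10⁸/(1.1486 × 1.476×10⁸) = 1.500 kg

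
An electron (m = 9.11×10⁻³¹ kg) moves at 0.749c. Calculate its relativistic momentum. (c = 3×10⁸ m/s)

γ = 1/√(1 - 0.749²) = 1.5093
v = 0.749 × 3×10⁸ = 2.247×10⁸ m/s
p = γmv = 1.5093 × 9.11×10⁻³¹ × 2.247×10⁸ = 3.090×10⁻²² kg·m/s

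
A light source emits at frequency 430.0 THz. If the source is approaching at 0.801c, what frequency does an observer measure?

β = v/c = 0.801
(1+β)/(1-β) = 1.801/0.199 = 9.0503
Doppler factor = √(9.0503) = 3.0084
f_obs = 430.0 × 3.0084 = 1294 THz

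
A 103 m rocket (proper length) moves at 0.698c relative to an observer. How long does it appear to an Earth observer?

Proper length L₀ = 103 m
γ = 1/√(1 - 0.698²) = 1.3965
L = L₀/γ = 103/1.3965 = 73.76 m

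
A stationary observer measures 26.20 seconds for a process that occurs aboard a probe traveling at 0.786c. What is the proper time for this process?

Dilated time Δt = 26.20 seconds
γ = 1/√(1 - 0.786²) = 1.6175
Δt₀ = Δt/γ = 26.20/1.6175 = 16.20 seconds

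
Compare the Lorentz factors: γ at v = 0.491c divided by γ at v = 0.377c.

γ₁ = 1/√(1 - 0.491²) = 1.148
γ₂ = 1/√(1 - 0.377²) = 1.080
γ₁/γ₂ = 1.148/1.080 = 1.063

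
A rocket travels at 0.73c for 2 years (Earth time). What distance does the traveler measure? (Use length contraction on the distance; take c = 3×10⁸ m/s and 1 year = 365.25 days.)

Earth distance: d = v × t = 0.73c × 2 yr = 1.38222×10¹⁶ m
γ = 1.46317
d' = d/γ = 1.38222×10¹⁶/1.46317 = 9.447×10¹⁵ m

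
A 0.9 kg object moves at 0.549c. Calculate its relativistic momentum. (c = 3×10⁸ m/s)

γ = 1/√(1 - 0.549²) = 1.196
v = 0.549 × 3×10⁸ = 1.647×10⁸ m/s
p = γmv = 1.196 × 0.9 × 1.647×10⁸ = 1.773×10⁸ kg·m/s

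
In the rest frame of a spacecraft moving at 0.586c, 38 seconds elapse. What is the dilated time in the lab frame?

Proper time Δt₀ = 38 seconds
γ = 1/√(1 - 0.586²) = 1.2341
Δt = γΔt₀ = 1.2341 × 38 = 46.90 seconds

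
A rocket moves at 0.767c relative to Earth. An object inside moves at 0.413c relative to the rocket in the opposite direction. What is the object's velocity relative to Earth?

Object's velocity in rocket frame is u' = -0.413c
u = (u' + v)/(1 + u'v/c²) = (v - 0.413)/(1 - 0.413·v/c²)
Numerator: 0.767 - 0.413 = 0.354
Denominator: 1 - 0.316771 = 0.683229
u = 0.354/0.683229 = 0.5181c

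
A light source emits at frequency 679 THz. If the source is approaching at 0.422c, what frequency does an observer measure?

β = v/c = 0.422
(1+β)/(1-β) = 1.422/0.578 = 2.4602
Doppler factor = √(2.4602) = 1.569
f_obs = 679 × 1.569 = 1065 THz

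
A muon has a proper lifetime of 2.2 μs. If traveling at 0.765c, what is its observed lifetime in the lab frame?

Proper lifetime τ₀ = 2.2 μs
γ = 1/√(1 - 0.765²) = 1.5527
τ = γτ₀ = 1.5527 × 2.2 μs = 3.416 μs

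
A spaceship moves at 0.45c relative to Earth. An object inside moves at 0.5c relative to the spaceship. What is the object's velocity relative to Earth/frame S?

u = (u' + v)/(1 + u'v/c²)
Numerator: 0.5 + 0.45 = 0.95
Denominator: 1 + 0.225 = 1.225
u = 0.95/1.225 = 0.7755c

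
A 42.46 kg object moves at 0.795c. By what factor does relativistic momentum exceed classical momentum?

p_rel = γmv, p_class = mv
Ratio = γ = 1/√(1 - 0.795²) = 1.649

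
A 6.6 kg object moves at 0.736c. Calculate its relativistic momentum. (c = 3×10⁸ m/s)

γ = 1/√(1 - 0.736²) = 1.4771
v = 0.736 × 3×10⁸ = 2.208×10⁸ m/s
p = γmv = 1.4771 × 6.6 × 2.208×10⁸ = 2.153×10⁹ kg·m/s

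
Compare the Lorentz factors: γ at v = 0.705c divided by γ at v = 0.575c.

γ₁ = 1/√(1 - 0.705²) = 1.410
γ₂ = 1/√(1 - 0.575²) = 1.222
γ₁/γ₂ = 1.410/1.222 = 1.154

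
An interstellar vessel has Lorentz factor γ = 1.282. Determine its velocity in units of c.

From γ = 1/√(1 - v²/c²):
1/γ² = 1/1.282² = 0.60845
v²/c² = 1 - 0.60845 = 0.39155
v/c = √(0.39155) = 0.6257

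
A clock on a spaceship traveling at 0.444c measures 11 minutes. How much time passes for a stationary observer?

Proper time Δt₀ = 11 minutes
γ = 1/√(1 - 0.444²) = 1.116
Δt = γΔt₀ = 1.116 × 11 = 12.28 minutes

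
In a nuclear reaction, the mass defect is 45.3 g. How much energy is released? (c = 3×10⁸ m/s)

Convert mass defect: Δm = 45.3 g = 0.0453 kg
E = Δm·c² = 0.0453 × (3×10⁸)²
= 0.0453 × 9×10¹⁶ = 4.077×10¹⁵ J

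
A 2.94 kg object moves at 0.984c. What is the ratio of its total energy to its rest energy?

E = γmc², E₀ = mc²
E/E₀ = γ = 1/√(1 - 0.984²) = 5.613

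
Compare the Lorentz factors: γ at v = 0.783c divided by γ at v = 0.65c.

γ₁ = 1/√(1 - 0.783²) = 1.608
γ₂ = 1/√(1 - 0.65²) = 1.316
γ₁/γ₂ = 1.608/1.316 = 1.222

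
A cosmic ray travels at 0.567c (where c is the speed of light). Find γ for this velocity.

v/c = 0.567, so (v/c)² = 0.321489
1 - (v/c)² = 0.678511
γ = 1/√(0.678511) = 1.214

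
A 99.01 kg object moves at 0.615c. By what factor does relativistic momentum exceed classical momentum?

p_rel = γmv, p_class = mv
Ratio = γ = 1/√(1 - 0.615²) = 1.268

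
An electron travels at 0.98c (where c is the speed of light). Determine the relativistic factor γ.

v/c = 0.98, so (v/c)² = 0.9604
1 - (v/c)² = 0.0396
γ = 1/√(0.0396) = 5.025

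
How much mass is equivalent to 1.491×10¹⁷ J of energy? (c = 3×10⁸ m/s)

From E = mc², we get m = E/c²
c² = (3×10⁸)² = 9×10¹⁶ m²/s²
m = 1.491×10¹⁷ / 9×10¹⁶ = 1.657 kg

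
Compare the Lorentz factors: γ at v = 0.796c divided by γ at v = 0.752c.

γ₁ = 1/√(1 - 0.796²) = 1.652
γ₂ = 1/√(1 - 0.752²) = 1.517
γ₁/γ₂ = 1.652/1.517 = 1.089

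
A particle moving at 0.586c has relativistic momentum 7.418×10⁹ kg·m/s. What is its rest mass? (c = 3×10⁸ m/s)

γ = 1/√(1 - 0.586²) = 1.234
v = 0.586 × 3×10⁸ = 1.758×10⁸ m/s
m = p/(γv) = 7.418×10⁹/(1.234 × 1.758×10⁸) = 34.19 kg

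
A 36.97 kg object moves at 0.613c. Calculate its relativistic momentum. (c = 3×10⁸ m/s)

γ = 1/√(1 - 0.613²) = 1.2657
v = 0.613 × 3×10⁸ = 1.839×10⁸ m/s
p = γmv = 1.2657 × 36.97 × 1.839×10⁸ = 8.605×10⁹ kg·m/s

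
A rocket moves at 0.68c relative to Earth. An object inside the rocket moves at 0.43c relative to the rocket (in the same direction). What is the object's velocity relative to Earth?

u = (u' + v)/(1 + u'v/c²)
Numerator: 0.43 + 0.68 = 1.11
Denominator: 1 + 0.2924 = 1.2924
u = 1.11/1.2924 = 0.8589c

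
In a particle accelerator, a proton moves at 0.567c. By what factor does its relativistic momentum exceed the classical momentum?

p_rel = γmv, p_class = mv
Ratio = γ = 1/√(1 - 0.567²)
= 1/√(0.678511) = 1.214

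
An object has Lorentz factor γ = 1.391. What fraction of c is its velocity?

From γ = 1/√(1 - v²/c²):
1/γ² = 1/1.391² = 0.5168
v²/c² = 1 - 0.5168 = 0.4832
v/c = √(0.4832) = 0.6951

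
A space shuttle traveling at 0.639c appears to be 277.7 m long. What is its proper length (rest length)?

Contracted length L = 277.7 m
γ = 1/√(1 - 0.639²) = 1.300
L₀ = γL = 1.300 × 277.7 = 361.0 m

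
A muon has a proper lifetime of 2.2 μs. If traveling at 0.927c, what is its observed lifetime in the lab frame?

Proper lifetime τ₀ = 2.2 μs
γ = 1/√(1 - 0.927²) = 2.6662
τ = γτ₀ = 2.6662 × 2.2 μs = 5.866 μs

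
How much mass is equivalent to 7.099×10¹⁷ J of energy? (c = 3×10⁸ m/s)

From E = mc², we get m = E/c²
c² = (3×10⁸)² = 9×10¹⁶ m²/s²
m = 7.099×10¹⁷ / 9×10¹⁶ = 7.888 kg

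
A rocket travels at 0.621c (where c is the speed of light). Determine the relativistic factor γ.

v/c = 0.621, so (v/c)² = 0.385641
1 - (v/c)² = 0.614359
γ = 1/√(0.614359) = 1.276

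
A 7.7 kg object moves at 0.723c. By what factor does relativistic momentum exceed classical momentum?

p_rel = γmv, p_class = mv
Ratio = γ = 1/√(1 - 0.723²) = 1.447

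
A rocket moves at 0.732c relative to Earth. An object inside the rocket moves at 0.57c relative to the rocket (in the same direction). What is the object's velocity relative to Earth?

u = (u' + v)/(1 + u'v/c²)
Numerator: 0.57 + 0.732 = 1.302
Denominator: 1 + 0.41724 = 1.41724
u = 1.302/1.41724 = 0.9187c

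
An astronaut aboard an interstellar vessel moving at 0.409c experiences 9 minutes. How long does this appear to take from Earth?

Proper time Δt₀ = 9 minutes
γ = 1/√(1 - 0.409²) = 1.09585
Δt = γΔt₀ = 1.09585 × 9 = 9.863 minutes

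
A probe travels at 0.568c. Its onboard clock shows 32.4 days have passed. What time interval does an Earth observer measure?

Proper time Δt₀ = 32.4 days
γ = 1/√(1 - 0.568²) = 1.215
Δt = γΔt₀ = 1.215 × 32.4 = 39.37 days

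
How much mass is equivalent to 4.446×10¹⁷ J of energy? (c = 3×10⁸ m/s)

From E = mc², we get m = E/c²
c² = (3×10⁸)² = 9×10¹⁶ m²/s²
m = 4.446×10¹⁷ / 9×10¹⁶ = 4.940 kg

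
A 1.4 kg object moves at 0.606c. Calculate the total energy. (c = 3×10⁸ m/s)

γ = 1/√(1 - 0.606²) = 1.257
mc² = 1.4 × (3×10⁸)² = 1.260×10¹⁷ J
E = γmc² = 1.257 × 1.260×10¹⁷ = 1.584×10¹⁷ J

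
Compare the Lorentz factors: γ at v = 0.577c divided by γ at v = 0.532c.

γ₁ = 1/√(1 - 0.577²) = 1.2244
γ₂ = 1/√(1 - 0.532²) = 1.1810
γ₁/γ₂ = 1.2244/1.1810 = 1.037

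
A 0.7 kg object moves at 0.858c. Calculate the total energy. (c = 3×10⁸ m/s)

γ = 1/√(1 - 0.858²) = 1.947
mc² = 0.7 × (3×10⁸)² = 6.300×10¹⁶ J
E = γmc² = 1.947 × 6.300×10¹⁶ = 1.227×10¹⁷ J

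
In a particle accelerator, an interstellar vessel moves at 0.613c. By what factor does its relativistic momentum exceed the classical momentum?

p_rel = γmv, p_class = mv
Ratio = γ = 1/√(1 - 0.613²)
= 1/√(0.624231) = 1.266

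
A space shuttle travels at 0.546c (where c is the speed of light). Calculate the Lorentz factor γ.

v/c = 0.546, so (v/c)² = 0.298116
1 - (v/c)² = 0.701884
γ = 1/√(0.701884) = 1.194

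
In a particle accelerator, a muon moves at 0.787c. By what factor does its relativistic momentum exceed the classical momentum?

p_rel = γmv, p_class = mv
Ratio = γ = 1/√(1 - 0.787²)
= 1/√(0.380631) = 1.621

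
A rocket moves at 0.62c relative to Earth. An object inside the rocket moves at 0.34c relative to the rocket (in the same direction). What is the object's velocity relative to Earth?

u = (u' + v)/(1 + u'v/c²)
Numerator: 0.34 + 0.62 = 0.96
Denominator: 1 + 0.2108 = 1.2108
u = 0.96/1.2108 = 0.7929c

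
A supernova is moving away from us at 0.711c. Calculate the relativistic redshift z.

β = 0.711
(1+β)/(1-β) = 1.711/0.289 = 5.920
√(5.920) = 2.433
z = 2.433 - 1 = 1.433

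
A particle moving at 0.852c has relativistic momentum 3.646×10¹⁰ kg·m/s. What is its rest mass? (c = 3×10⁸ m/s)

γ = 1/√(1 - 0.852²) = 1.910
v = 0.852 × 3×10⁸ = 2.556×10⁸ m/s
m = p/(γv) = 3.646×10¹⁰/(1.910 × 2.556×10⁸) = 74.68 kg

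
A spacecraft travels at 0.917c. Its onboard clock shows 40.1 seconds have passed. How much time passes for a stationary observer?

Proper time Δt₀ = 40.1 seconds
γ = 1/√(1 - 0.917²) = 2.507
Δt = γΔt₀ = 2.507 × 40.1 = 100.5 seconds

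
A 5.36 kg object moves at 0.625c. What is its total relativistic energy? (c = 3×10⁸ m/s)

γ = 1/√(1 - 0.625²) = 1.281
mc² = 5.36 × (3×10⁸)² = 4.824×10¹⁷ J
E = γmc² = 1.281 × 4.824×10¹⁷ = 6.180×10¹⁷ J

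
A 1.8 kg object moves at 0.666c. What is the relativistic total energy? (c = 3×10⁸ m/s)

γ = 1/√(1 - 0.666²) = 1.341
mc² = 1.8 × (3×10⁸)² = 1.620×10¹⁷ J
E = γmc² = 1.341 × 1.620×10¹⁷ = 2.172×10¹⁷ J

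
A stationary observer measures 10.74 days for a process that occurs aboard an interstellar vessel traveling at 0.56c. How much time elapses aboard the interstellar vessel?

Dilated time Δt = 10.74 days
γ = 1/√(1 - 0.56²) = 1.207
Δt₀ = Δt/γ = 10.74/1.207 = 8.898 days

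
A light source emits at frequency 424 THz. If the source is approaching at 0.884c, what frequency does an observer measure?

β = v/c = 0.884
(1+β)/(1-β) = 1.884/0.116 = 16.24
Doppler factor = √(16.24) = 4.030
f_obs = 424 × 4.030 = 1709 THz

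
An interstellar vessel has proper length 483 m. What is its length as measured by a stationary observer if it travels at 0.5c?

Proper length L₀ = 483 m
γ = 1/√(1 - 0.5²) = 1.1547
L = L₀/γ = 483/1.1547 = 418.3 m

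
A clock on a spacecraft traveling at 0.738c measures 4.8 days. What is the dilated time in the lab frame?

Proper time Δt₀ = 4.8 days
γ = 1/√(1 - 0.738²) = 1.4819
Δt = γΔt₀ = 1.4819 × 4.8 = 7.113 days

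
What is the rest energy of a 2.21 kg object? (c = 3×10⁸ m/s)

c² = (3×10⁸)² = 9.000×10¹⁶ m²/s²
E₀ = mc² = 2.21 × 9.000×10¹⁶ = 1.989×10¹⁷ J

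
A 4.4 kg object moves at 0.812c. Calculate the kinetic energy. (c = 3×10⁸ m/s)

γ = 1/√(1 - 0.812²) = 1.7133
γ - 1 = 0.7133
KE = (γ-1)mc² = 0.7133 × 4.4 × (3×10⁸)² = 2.825×10¹⁷ J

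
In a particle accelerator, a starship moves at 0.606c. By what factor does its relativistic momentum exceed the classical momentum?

p_rel = γmv, p_class = mv
Ratio = γ = 1/√(1 - 0.606²)
= 1/√(0.632764) = 1.257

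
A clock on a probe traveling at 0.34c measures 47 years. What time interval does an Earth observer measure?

Proper time Δt₀ = 47 years
γ = 1/√(1 - 0.34²) = 1.0633
Δt = γΔt₀ = 1.0633 × 47 = 49.98 years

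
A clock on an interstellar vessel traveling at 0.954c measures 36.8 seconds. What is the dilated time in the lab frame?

Proper time Δt₀ = 36.8 seconds
γ = 1/√(1 - 0.954²) = 3.335
Δt = γΔt₀ = 3.335 × 36.8 = 122.7 seconds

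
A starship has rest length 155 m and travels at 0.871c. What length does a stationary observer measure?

Proper length L₀ = 155 m
γ = 1/√(1 - 0.871²) = 2.0355
L = L₀/γ = 155/2.0355 = 76.15 m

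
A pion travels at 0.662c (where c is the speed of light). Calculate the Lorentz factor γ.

v/c = 0.662, so (v/c)² = 0.438244
1 - (v/c)² = 0.561756
γ = 1/√(0.561756) = 1.334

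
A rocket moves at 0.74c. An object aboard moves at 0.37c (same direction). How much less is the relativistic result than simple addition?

Classical: u' + v = 0.37 + 0.74 = 1.11c
Relativistic: u = (0.37 + 0.74)/(1 + 0.2738) = 1.11/1.2738 = 0.8714c
Difference: 1.11 - 0.8714 = 0.2386c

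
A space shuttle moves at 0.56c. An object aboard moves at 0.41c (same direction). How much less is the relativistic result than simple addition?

Classical: u' + v = 0.41 + 0.56 = 0.97c
Relativistic: u = (0.41 + 0.56)/(1 + 0.2296) = 0.97/1.2296 = 0.7889c
Difference: 0.97 - 0.7889 = 0.1811c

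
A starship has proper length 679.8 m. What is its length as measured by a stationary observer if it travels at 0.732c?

Proper length L₀ = 679.8 m
γ = 1/√(1 - 0.732²) = 1.46777
L = L₀/γ = 679.8/1.46777 = 463.2 m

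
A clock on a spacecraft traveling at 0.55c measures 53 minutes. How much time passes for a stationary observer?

Proper time Δt₀ = 53 minutes
γ = 1/√(1 - 0.55²) = 1.1974
Δt = γΔt₀ = 1.1974 × 53 = 63.46 minutes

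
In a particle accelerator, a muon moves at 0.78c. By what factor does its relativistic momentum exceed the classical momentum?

p_rel = γmv, p_class = mv
Ratio = γ = 1/√(1 - 0.78²)
= 1/√(0.3916) = 1.598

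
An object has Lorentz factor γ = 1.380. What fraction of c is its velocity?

From γ = 1/√(1 - v²/c²):
1/γ² = 1/1.380² = 0.5251
v²/c² = 1 - 0.5251 = 0.4749
v/c = √(0.4749) = 0.6891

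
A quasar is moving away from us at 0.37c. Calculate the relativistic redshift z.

β = 0.37
(1+β)/(1-β) = 1.37/0.63 = 2.1746
√(2.1746) = 1.4747
z = 1.4747 - 1 = 0.4747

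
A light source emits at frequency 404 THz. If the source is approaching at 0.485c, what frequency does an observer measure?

β = v/c = 0.485
(1+β)/(1-β) = 1.485/0.515 = 2.883
Doppler factor = √(2.883) = 1.698
f_obs = 404 × 1.698 = 686.0 THz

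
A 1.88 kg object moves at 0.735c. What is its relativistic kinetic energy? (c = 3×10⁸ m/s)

γ = 1/√(1 - 0.735²) = 1.47478
γ - 1 = 0.47478
KE = (γ-1)mc² = 0.47478 × 1.88 × (3×10⁸)² = 8.033×10¹⁶ J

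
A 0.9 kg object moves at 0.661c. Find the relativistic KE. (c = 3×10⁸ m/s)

γ = 1/√(1 - 0.661²) = 1.3326
γ - 1 = 0.3326
KE = (γ-1)mc² = 0.3326 × 0.9 × (3×10⁸)² = 2.694×10¹⁶ J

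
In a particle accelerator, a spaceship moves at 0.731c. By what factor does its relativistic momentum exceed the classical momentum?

p_rel = γmv, p_class = mv
Ratio = γ = 1/√(1 - 0.731²)
= 1/√(0.465639) = 1.465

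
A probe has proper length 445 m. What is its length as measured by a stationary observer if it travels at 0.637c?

Proper length L₀ = 445 m
γ = 1/√(1 - 0.637²) = 1.2972
L = L₀/γ = 445/1.2972 = 343.0 m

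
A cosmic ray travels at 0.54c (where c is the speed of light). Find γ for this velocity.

v/c = 0.54, so (v/c)² = 0.2916
1 - (v/c)² = 0.7084
γ = 1/√(0.7084) = 1.188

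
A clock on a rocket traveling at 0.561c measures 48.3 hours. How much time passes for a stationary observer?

Proper time Δt₀ = 48.3 hours
γ = 1/√(1 - 0.561²) = 1.208
Δt = γΔt₀ = 1.208 × 48.3 = 58.35 hours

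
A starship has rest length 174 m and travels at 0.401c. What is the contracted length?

Proper length L₀ = 174 m
γ = 1/√(1 - 0.401²) = 1.0916
L = L₀/γ = 174/1.0916 = 159.4 m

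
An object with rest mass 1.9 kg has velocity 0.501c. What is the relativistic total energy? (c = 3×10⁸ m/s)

γ = 1/√(1 - 0.501²) = 1.1555
mc² = 1.9 × (3×10⁸)² = 1.710×10¹⁷ J
E = γmc² = 1.1555 × 1.710×10¹⁷ = 1.976×10¹⁷ J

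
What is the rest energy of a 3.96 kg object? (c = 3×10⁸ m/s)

c² = (3×10⁸)² = 9.000×10¹⁶ m²/s²
E₀ = mc² = 3.96 × 9.000×10¹⁶ = 3.564×10¹⁷ J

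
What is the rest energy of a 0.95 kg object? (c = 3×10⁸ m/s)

c² = (3×10⁸)² = 9.000×10¹⁶ m²/s²
E₀ = mc² = 0.95 × 9.000×10¹⁶ = 8.550×10¹⁶ J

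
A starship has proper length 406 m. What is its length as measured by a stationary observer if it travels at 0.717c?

Proper length L₀ = 406 m
γ = 1/√(1 - 0.717²) = 1.4346
L = L₀/γ = 406/1.4346 = 283.0 m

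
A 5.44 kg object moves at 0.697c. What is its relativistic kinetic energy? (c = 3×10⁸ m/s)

γ = 1/√(1 - 0.697²) = 1.3946
γ - 1 = 0.3946
KE = (γ-1)mc² = 0.3946 × 5.44 × (3×10⁸)² = 1.932×10¹⁷ J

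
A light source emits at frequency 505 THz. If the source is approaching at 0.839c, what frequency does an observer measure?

β = v/c = 0.839
(1+β)/(1-β) = 1.839/0.161 = 11.422
Doppler factor = √(11.422) = 3.380
f_obs = 505 × 3.380 = 1707 THz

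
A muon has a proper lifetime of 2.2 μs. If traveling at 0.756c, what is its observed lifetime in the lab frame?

Proper lifetime τ₀ = 2.2 μs
γ = 1/√(1 - 0.756²) = 1.5277
τ = γτ₀ = 1.5277 × 2.2 μs = 3.361 μs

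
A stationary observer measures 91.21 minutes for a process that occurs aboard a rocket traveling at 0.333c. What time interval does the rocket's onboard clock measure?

Dilated time Δt = 91.21 minutes
γ = 1/√(1 - 0.333²) = 1.06053
Δt₀ = Δt/γ = 91.21/1.06053 = 86.00 minutes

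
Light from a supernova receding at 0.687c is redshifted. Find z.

β = 0.687
(1+β)/(1-β) = 1.687/0.313 = 5.390
√(5.390) = 2.322
z = 2.322 - 1 = 1.322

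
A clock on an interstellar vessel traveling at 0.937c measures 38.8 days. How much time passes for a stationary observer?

Proper time Δt₀ = 38.8 days
γ = 1/√(1 - 0.937²) = 2.863
Δt = γΔt₀ = 2.863 × 38.8 = 111.1 days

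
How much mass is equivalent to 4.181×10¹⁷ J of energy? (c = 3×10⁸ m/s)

From E = mc², we get m = E/c²
c² = (3×10⁸)² = 9×10¹⁶ m²/s²
m = 4.181×10¹⁷ / 9×10¹⁶ = 4.646 kg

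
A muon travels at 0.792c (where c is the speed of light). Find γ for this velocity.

v/c = 0.792, so (v/c)² = 0.627264
1 - (v/c)² = 0.372736
γ = 1/√(0.372736) = 1.638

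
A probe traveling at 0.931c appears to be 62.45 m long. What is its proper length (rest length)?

Contracted length L = 62.45 m
γ = 1/√(1 - 0.931²) = 2.740
L₀ = γL = 2.740 × 62.45 = 171.1 m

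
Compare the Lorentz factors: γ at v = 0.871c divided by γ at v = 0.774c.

γ₁ = 1/√(1 - 0.871²) = 2.035
γ₂ = 1/√(1 - 0.774²) = 1.579
γ₁/γ₂ = 2.035/1.579 = 1.289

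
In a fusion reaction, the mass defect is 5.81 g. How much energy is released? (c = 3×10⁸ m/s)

Convert mass defect: Δm = 5.81 g = 0.00581 kg
E = Δm·c² = 0.00581 × (3×10⁸)²
= 0.00581 × 9×10¹⁶ = 5.229×10¹⁴ J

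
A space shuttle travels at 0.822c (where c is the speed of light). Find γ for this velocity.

v/c = 0.822, so (v/c)² = 0.675684
1 - (v/c)² = 0.324316
γ = 1/√(0.324316) = 1.756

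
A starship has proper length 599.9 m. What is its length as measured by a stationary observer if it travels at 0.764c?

Proper length L₀ = 599.9 m
γ = 1/√(1 - 0.764²) = 1.5499
L = L₀/γ = 599.9/1.5499 = 387.1 m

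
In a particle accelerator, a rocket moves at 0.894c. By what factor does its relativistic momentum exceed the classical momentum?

p_rel = γmv, p_class = mv
Ratio = γ = 1/√(1 - 0.894²)
= 1/√(0.200764) = 2.232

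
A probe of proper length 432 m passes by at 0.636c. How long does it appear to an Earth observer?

Proper length L₀ = 432 m
γ = 1/√(1 - 0.636²) = 1.2959
L = L₀/γ = 432/1.2959 = 333.4 m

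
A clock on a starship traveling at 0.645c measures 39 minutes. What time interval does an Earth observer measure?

Proper time Δt₀ = 39 minutes
γ = 1/√(1 - 0.645²) = 1.308588
Δt = γΔt₀ = 1.308588 × 39 = 51.03 minutes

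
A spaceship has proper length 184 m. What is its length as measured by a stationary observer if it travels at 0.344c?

Proper length L₀ = 184 m
γ = 1/√(1 - 0.344²) = 1.065
L = L₀/γ = 184/1.065 = 172.8 m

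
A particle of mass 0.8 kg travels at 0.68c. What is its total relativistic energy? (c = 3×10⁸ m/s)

γ = 1/√(1 - 0.68²) = 1.3639
mc² = 0.8 × (3×10⁸)² = 7.200×10¹⁶ J
E = γmc² = 1.3639 × 7.200×10¹⁶ = 9.820×10¹⁶ J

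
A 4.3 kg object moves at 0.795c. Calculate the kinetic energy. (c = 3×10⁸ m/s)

γ = 1/√(1 - 0.795²) = 1.6485
γ - 1 = 0.6485
KE = (γ-1)mc² = 0.6485 × 4.3 × (3×10⁸)² = 2.510×10¹⁷ J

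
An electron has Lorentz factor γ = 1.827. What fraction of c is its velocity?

From γ = 1/√(1 - v²/c²):
1/γ² = 1/1.827² = 0.2996
v²/c² = 1 - 0.2996 = 0.7004
v/c = √(0.7004) = 0.8369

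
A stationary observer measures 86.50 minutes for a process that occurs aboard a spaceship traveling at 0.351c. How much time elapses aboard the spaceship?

Dilated time Δt = 86.50 minutes
γ = 1/√(1 - 0.351²) = 1.0679
Δt₀ = Δt/γ = 86.50/1.0679 = 81.00 minutes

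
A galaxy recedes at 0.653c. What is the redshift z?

β = 0.653
(1+β)/(1-β) = 1.653/0.347 = 4.764
√(4.764) = 2.183
z = 2.183 - 1 = 1.183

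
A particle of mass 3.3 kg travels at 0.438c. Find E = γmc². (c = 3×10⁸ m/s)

γ = 1/√(1 - 0.438²) = 1.1124
mc² = 3.3 × (3×10⁸)² = 2.970×10¹⁷ J
E = γmc² = 1.1124 × 2.970×10¹⁷ = 3.304×10¹⁷ J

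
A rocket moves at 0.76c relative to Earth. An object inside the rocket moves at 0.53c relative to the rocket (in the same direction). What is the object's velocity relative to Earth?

u = (u' + v)/(1 + u'v/c²)
Numerator: 0.53 + 0.76 = 1.29
Denominator: 1 + 0.4028 = 1.4028
u = 1.29/1.4028 = 0.9196c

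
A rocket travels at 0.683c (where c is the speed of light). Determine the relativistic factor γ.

v/c = 0.683, so (v/c)² = 0.466489
1 - (v/c)² = 0.533511
γ = 1/√(0.533511) = 1.369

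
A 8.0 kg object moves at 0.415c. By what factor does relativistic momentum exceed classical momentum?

p_rel = γmv, p_class = mv
Ratio = γ = 1/√(1 - 0.415²) = 1.099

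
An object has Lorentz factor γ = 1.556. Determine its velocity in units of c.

From γ = 1/√(1 - v²/c²):
1/γ² = 1/1.556² = 0.41303
v²/c² = 1 - 0.41303 = 0.58697
v/c = √(0.58697) = 0.7661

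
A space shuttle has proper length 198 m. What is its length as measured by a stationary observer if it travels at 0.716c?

Proper length L₀ = 198 m
γ = 1/√(1 - 0.716²) = 1.4325
L = L₀/γ = 198/1.4325 = 138.2 m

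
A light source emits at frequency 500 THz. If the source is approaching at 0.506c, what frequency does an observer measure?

β = v/c = 0.506
(1+β)/(1-β) = 1.506/0.494 = 3.049
Doppler factor = √(3.049) = 1.746
f_obs = 500 × 1.746 = 873.0 THz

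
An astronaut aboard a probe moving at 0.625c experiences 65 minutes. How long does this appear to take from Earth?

Proper time Δt₀ = 65 minutes
γ = 1/√(1 - 0.625²) = 1.281
Δt = γΔt₀ = 1.281 × 65 = 83.27 minutes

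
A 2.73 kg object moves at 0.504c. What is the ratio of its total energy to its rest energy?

E = γmc², E₀ = mc²
E/E₀ = γ = 1/√(1 - 0.504²) = 1.158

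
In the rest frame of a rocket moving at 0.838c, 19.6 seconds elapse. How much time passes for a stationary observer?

Proper time Δt₀ = 19.6 seconds
γ = 1/√(1 - 0.838²) = 1.8326
Δt = γΔt₀ = 1.8326 × 19.6 = 35.92 seconds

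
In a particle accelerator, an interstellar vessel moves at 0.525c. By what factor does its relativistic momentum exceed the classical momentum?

p_rel = γmv, p_class = mv
Ratio = γ = 1/√(1 - 0.525²)
= 1/√(0.724375) = 1.175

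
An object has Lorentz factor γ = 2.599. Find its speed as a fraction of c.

From γ = 1/√(1 - v²/c²):
1/γ² = 1/2.599² = 0.1480
v²/c² = 1 - 0.1480 = 0.8520
v/c = √(0.8520) = 0.9230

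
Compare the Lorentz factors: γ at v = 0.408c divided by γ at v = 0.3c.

γ₁ = 1/√(1 - 0.408²) = 1.095
γ₂ = 1/√(1 - 0.3²) = 1.048
γ₁/γ₂ = 1.095/1.048 = 1.045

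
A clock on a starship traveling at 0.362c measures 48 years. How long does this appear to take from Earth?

Proper time Δt₀ = 48 years
γ = 1/√(1 - 0.362²) = 1.0728
Δt = γΔt₀ = 1.0728 × 48 = 51.49 years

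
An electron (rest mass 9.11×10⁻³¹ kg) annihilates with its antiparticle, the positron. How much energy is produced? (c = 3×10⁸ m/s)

Both particles have the same rest mass, so total mass = 2m
E = 2m·c² = 2 × 9.11×10⁻³¹ × (3×10⁸)²
= 2 × 9.11×10⁻³¹ × 9×10¹⁶
= 1.640×10⁻¹³ J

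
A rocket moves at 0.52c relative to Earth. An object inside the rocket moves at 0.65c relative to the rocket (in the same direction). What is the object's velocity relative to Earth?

u = (u' + v)/(1 + u'v/c²)
Numerator: 0.65 + 0.52 = 1.17
Denominator: 1 + 0.338 = 1.338
u = 1.17/1.338 = 0.8744c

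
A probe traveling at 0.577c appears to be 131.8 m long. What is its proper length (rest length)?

Contracted length L = 131.8 m
γ = 1/√(1 - 0.577²) = 1.2244
L₀ = γL = 1.2244 × 131.8 = 161.4 m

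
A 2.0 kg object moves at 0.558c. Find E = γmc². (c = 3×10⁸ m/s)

γ = 1/√(1 - 0.558²) = 1.205
mc² = 2.0 × (3×10⁸)² = 1.800×10¹⁷ J
E = γmc² = 1.205 × 1.800×10¹⁷ = 2.169×10¹⁷ J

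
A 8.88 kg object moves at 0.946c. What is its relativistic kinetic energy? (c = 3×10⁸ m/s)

γ = 1/√(1 - 0.946²) = 3.085
γ - 1 = 2.085
KE = (γ-1)mc² = 2.085 × 8.88 × (3×10⁸)² = 1.666×10¹⁸ J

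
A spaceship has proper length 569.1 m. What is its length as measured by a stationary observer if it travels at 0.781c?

Proper length L₀ = 569.1 m
γ = 1/√(1 - 0.781²) = 1.6012
L = L₀/γ = 569.1/1.6012 = 355.4 m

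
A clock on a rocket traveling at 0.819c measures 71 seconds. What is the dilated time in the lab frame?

Proper time Δt₀ = 71 seconds
γ = 1/√(1 - 0.819²) = 1.7428
Δt = γΔt₀ = 1.7428 × 71 = 123.7 seconds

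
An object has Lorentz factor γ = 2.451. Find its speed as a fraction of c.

From γ = 1/√(1 - v²/c²):
1/γ² = 1/2.451² = 0.1665
v²/c² = 1 - 0.1665 = 0.8335
v/c = √(0.8335) = 0.9130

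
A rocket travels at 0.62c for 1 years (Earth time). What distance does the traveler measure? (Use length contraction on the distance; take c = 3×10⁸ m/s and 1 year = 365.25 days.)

Earth distance: d = v × t = 0.62c × 1 yr = 5.8697×10¹⁵ m
γ = 1.2745
d' = d/γ = 5.8697×10¹⁵/1.2745 = 4.605×10¹⁵ m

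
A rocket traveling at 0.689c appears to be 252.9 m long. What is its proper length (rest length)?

Contracted length L = 252.9 m
γ = 1/√(1 - 0.689²) = 1.37976
L₀ = γL = 1.37976 × 252.9 = 348.9 m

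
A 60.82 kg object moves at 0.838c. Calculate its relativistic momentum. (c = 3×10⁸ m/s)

γ = 1/√(1 - 0.838²) = 1.8326
v = 0.838 × 3×10⁸ = 2.514×10⁸ m/s
p = γmv = 1.8326 × 60.82 × 2.514×10⁸ = 2.802×10¹⁰ kg·m/s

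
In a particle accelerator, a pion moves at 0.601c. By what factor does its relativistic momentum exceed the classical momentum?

p_rel = γmv, p_class = mv
Ratio = γ = 1/√(1 - 0.601²)
= 1/√(0.638799) = 1.251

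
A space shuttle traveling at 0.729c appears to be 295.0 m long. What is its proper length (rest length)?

Contracted length L = 295.0 m
γ = 1/√(1 - 0.729²) = 1.461
L₀ = γL = 1.461 × 295.0 = 431.0 m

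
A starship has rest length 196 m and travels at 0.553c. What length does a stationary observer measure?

Proper length L₀ = 196 m
γ = 1/√(1 - 0.553²) = 1.200
L = L₀/γ = 196/1.200 = 163.3 m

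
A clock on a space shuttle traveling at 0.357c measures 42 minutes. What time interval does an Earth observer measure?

Proper time Δt₀ = 42 minutes
γ = 1/√(1 - 0.357²) = 1.0705
Δt = γΔt₀ = 1.0705 × 42 = 44.96 minutes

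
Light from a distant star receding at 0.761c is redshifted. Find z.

β = 0.761
(1+β)/(1-β) = 1.761/0.239 = 7.368
√(7.368) = 2.714
z = 2.714 - 1 = 1.714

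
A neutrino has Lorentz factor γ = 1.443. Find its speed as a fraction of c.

From γ = 1/√(1 - v²/c²):
1/γ² = 1/1.443² = 0.48025
v²/c² = 1 - 0.48025 = 0.51975
v/c = √(0.51975) = 0.7209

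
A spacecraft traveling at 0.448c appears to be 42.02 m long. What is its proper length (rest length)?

Contracted length L = 42.02 m
γ = 1/√(1 - 0.448²) = 1.1185
L₀ = γL = 1.1185 × 42.02 = 47.00 m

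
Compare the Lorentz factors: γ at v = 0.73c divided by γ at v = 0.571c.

γ₁ = 1/√(1 - 0.73²) = 1.463
γ₂ = 1/√(1 - 0.571²) = 1.218
γ₁/γ₂ = 1.463/1.218 = 1.201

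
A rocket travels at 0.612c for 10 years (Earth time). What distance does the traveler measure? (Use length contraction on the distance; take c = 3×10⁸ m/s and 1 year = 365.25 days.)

Earth distance: d = v × t = 0.612c × 10 yr = 5.7940×10¹⁶ m
γ = 1.2644
d' = d/γ = 5.7940×10¹⁶/1.2644 = 4.582×10¹⁶ m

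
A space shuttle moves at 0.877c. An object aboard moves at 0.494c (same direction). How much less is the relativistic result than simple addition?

Classical: u' + v = 0.494 + 0.877 = 1.371c
Relativistic: u = (0.494 + 0.877)/(1 + 0.433238) = 1.371/1.433238 = 0.9566c
Difference: 1.371 - 0.9566 = 0.4144c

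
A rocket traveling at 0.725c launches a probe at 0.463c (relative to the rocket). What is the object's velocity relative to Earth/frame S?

u = (u' + v)/(1 + u'v/c²)
Numerator: 0.463 + 0.725 = 1.188
Denominator: 1 + 0.335675 = 1.335675
u = 1.188/1.335675 = 0.8894c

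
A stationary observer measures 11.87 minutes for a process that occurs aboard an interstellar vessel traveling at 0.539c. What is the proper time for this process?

Dilated time Δt = 11.87 minutes
γ = 1/√(1 - 0.539²) = 1.1872
Δt₀ = Δt/γ = 11.87/1.1872 = 9.998 minutes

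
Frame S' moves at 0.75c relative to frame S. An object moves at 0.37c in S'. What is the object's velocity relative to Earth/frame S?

u = (u' + v)/(1 + u'v/c²)
Numerator: 0.37 + 0.75 = 1.12
Denominator: 1 + 0.2775 = 1.2775
u = 1.12/1.2775 = 0.8767c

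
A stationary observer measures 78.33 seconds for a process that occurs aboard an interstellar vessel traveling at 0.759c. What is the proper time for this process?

Dilated time Δt = 78.33 seconds
γ = 1/√(1 - 0.759²) = 1.536
Δt₀ = Δt/γ = 78.33/1.536 = 51.00 seconds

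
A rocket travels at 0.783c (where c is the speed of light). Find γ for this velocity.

v/c = 0.783, so (v/c)² = 0.613089
1 - (v/c)² = 0.386911
γ = 1/√(0.386911) = 1.608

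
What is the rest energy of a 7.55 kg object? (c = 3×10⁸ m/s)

c² = (3×10⁸)² = 9.000×10¹⁶ m²/s²
E₀ = mc² = 7.55 × 9.000×10¹⁶ = 6.795×10¹⁷ J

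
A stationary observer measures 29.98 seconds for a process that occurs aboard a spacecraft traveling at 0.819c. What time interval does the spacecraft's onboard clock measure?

Dilated time Δt = 29.98 seconds
γ = 1/√(1 - 0.819²) = 1.743
Δt₀ = Δt/γ = 29.98/1.743 = 17.20 seconds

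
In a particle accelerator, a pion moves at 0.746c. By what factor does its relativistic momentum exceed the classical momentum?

p_rel = γmv, p_class = mv
Ratio = γ = 1/√(1 - 0.746²)
= 1/√(0.443484) = 1.502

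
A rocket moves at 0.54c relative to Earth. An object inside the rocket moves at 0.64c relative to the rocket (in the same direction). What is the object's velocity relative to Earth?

u = (u' + v)/(1 + u'v/c²)
Numerator: 0.64 + 0.54 = 1.18
Denominator: 1 + 0.3456 = 1.3456
u = 1.18/1.3456 = 0.8769c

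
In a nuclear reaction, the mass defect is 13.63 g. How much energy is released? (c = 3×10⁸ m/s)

Convert mass defect: Δm = 13.63 g = 0.01363 kg
E = Δm·c² = 0.01363 × (3×10⁸)²
= 0.01363 × 9×10¹⁶ = 1.227×10¹⁵ J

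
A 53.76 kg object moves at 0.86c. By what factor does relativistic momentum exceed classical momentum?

p_rel = γmv, p_class = mv
Ratio = γ = 1/√(1 - 0.86²) = 1.960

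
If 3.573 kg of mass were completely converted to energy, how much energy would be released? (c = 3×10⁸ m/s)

Using E = mc²:
c² = (3×10⁸)² = 9×10¹⁶ m²/s²
E = 3.573 × 9×10¹⁶ = 3.216×10¹⁷ J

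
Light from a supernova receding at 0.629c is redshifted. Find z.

β = 0.629
(1+β)/(1-β) = 1.629/0.371 = 4.391
√(4.391) = 2.095
z = 2.095 - 1 = 1.095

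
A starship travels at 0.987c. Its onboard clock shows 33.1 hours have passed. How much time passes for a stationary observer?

Proper time Δt₀ = 33.1 hours
γ = 1/√(1 - 0.987²) = 6.222
Δt = γΔt₀ = 6.222 × 33.1 = 205.9 hours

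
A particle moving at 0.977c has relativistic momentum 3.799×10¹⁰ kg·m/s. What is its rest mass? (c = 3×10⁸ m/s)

γ = 1/√(1 - 0.977²) = 4.690
v = 0.977 × 3×10⁸ = 2.931×10⁸ m/s
m = p/(γv) = 3.799×10¹⁰/(4.690 × 2.931×10⁸) = 27.64 kg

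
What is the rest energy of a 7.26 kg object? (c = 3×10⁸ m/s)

c² = (3×10⁸)² = 9.000×10¹⁶ m²/s²
E₀ = mc² = 7.26 × 9.000×10¹⁶ = 6.534×10¹⁷ J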